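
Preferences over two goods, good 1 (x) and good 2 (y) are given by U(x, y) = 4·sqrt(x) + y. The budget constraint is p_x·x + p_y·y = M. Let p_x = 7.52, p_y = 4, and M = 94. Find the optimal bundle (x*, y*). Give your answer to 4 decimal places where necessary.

x* = 1.1317, y* = 21.3723

MU_x = 2/√x, MU_y = 1. Tangency: 2/√x = p_x/p_y.
Thus x* = (2·p_y/p_x)² — independent of M — with the rest of income spent on y.
Plugging in: x* = (2·4/7.52)² = 1.1317, y* = 21.3723.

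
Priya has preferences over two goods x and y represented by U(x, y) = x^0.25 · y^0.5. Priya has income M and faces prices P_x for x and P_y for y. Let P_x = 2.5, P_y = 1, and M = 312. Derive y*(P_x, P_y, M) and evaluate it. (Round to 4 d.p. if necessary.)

y* = 208

The MRS is (1/2)·y/x. Set MRS = P_x/P_y.
Rearranging, P_y·y = 2·P_x·x. Substituting into the budget gives P_x·x·(1 + 2) = M.
Demand: x*(P_x,P_y,M) = 1/3·M/P_x and y* = 2/3·M/P_y.
At P_x=2.5, P_y=1, M=312: y* = 2/3·312/1 = 208.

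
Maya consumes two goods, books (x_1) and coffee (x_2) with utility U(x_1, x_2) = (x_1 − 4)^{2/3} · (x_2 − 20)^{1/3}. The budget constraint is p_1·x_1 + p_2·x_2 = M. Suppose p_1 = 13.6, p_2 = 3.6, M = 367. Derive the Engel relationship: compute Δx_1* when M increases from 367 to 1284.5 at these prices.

Δx_1* = 44.9755

Let x_1' = x_1−4, x_2' = x_2−20. MRS = 2·x_2'/x_1' = p_1/p_2.
Substituting into the budget: x_1* = 4 + 2/3·(M − 4·p_1 − 20·p_2)/p_1, and x_2* = 20 + 1/3·(…)/p_2.
Discretionary income = 367 − 4·13.6 − 20·3.6 = 240.6; x_1* = 4 + 2/3·240.6/13.6 = 15.7941.
At M' = 1284.5: x_1* = 60.7696. Change: 60.7696 − 15.7941 = 44.9755.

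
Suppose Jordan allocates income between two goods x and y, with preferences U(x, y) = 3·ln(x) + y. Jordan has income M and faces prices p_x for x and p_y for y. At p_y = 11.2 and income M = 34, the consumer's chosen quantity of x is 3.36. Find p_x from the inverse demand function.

Set MRS = p_x/p_y: (3/x)/1 = p_x/p_y.
So x*(p_x,p_y) = 3·p_y/p_x, independent of income; and y* = (M − 3·p_y)/p_y.
Set x* = 3.36 in the demand function and solve for p_x: p_x = 10.

p_x = 10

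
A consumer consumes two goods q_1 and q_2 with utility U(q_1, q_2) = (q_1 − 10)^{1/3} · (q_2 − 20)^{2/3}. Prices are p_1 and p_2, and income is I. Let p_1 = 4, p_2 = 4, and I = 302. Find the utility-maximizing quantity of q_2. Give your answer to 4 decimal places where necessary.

MRS = (1/2)·(q_2−20)/(q_1−10). Tangency with p_1/p_2 gives q_2−20 = 2·(p_1/p_2)·(q_1−10).
After buying the subsistence bundle (10, 20), a share 1/3 of the remaining income goes to q_1: q_1* = 10 + 1/3·(I − 10p_1 − 20p_2)/p_1.
Discretionary income = 302 − 10·4 − 20·4 = 182; q_2* = 20 + 2/3·182/4 = 50.3333.

q_2* = 50.3333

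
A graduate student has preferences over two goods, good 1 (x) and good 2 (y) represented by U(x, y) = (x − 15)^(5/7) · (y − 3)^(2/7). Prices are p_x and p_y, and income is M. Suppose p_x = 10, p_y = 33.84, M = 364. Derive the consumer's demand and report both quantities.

Discretionary income = 364 − 15·10 − 3·33.84 = 112.48; x* = 15 + 5/7·112.48/10 = 23.0343; y* = 3 + 2/7·112.48/33.84 = 3.9497.

x* = 23.0343, y* = 3.9497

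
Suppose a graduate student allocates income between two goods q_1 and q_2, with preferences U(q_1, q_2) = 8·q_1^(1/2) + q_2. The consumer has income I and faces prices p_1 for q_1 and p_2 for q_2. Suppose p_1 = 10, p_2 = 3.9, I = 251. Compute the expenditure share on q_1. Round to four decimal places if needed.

share on q_1 = 0.097

Utility is quasi-linear in q_2; the FOC for q_1 is 4/√q_1 = p_1/p_2.
Solve: √q_1 = 4·p_2/p_1, so q_1*(p_1,p_2) = (4·p_2/p_1)², and q_2* = (I − p_1·q_1*)/p_2.
Plugging in: q_1* = (4·3.9/10)² = 2.4336, q_2* = 58.119.
Expenditure on q_1: 10·2.4336 = 24.336; share = 0.097.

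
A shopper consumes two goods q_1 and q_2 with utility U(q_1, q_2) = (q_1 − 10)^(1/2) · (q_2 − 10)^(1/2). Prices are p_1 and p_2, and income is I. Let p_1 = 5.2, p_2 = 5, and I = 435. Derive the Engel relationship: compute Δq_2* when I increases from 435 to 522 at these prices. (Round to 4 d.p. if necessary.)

This is Cobb-Douglas in (q_1−10, q_2−10): tangency gives 0.5·p_2·(q_2−10) = 0.5·p_1·(q_1−10).
After buying the subsistence bundle (10, 10), a share 0.5 of the remaining income goes to q_1: q_1* = 10 + 0.5·(I − 10p_1 − 10p_2)/p_1.
Discretionary income = 435 − 10·5.2 − 10·5 = 333; q_2* = 10 + 0.5·333/5 = 43.3.
At I' = 522: q_2* = 52. Change: 52 − 43.3 = 8.7.

Δq_2* = 8.7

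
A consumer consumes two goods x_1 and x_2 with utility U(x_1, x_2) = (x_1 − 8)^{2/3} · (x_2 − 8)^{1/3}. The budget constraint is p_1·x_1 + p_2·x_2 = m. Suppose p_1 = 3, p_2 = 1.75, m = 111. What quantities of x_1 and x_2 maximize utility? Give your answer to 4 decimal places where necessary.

This is Cobb-Douglas in (x_1−8, x_2−8): tangency gives 2/3·p_2·(x_2−8) = 1/3·p_1·(x_1−8).
Substituting into the budget: x_1* = 8 + 2/3·(m − 8·p_1 − 8·p_2)/p_1, and x_2* = 8 + 1/3·(…)/p_2.
Discretionary income = 111 − 8·3 − 8·1.75 = 73; x_1* = 8 + 2/3·73/3 = 24.2222; x_2* = 8 + 1/3·73/1.75 = 21.9048.

x_1* = 24.2222, x_2* = 21.9048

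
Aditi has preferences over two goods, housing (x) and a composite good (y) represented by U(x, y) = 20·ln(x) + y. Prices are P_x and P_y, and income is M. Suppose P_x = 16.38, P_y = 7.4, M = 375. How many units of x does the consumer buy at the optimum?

x* = 9.0354

So x*(P_x,P_y) = 20·P_y/P_x, independent of income; and y* = (M − 20·P_y)/P_y.
At the given prices: x* = 20·7.4/16.38 = 9.0354.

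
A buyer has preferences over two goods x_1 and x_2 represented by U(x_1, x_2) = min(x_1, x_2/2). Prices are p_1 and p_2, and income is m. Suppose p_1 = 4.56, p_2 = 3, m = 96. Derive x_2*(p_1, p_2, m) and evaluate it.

x_2* = 18.1818

Here 4.56 + 2·3 = 10.56, giving x_2* = 18.1818.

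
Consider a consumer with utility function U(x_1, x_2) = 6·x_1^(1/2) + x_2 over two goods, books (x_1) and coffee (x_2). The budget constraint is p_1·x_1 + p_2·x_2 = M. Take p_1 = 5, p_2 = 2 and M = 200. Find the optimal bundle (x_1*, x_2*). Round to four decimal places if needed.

Set MRS = p_1/p_2: 3·x_1^(−1/2) = p_1/p_2.
Thus x_1* = (3·p_2/p_1)² — independent of M — with the rest of income spent on x_2.
Plugging in: x_1* = (3·2/5)² = 1.44, x_2* = 96.4.

x_1* = 1.44, x_2* = 96.4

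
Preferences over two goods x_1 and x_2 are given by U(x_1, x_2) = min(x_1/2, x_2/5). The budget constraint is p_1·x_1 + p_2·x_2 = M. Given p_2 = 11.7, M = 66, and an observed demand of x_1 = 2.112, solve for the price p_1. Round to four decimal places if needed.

With perfect complements, no substitution: consume in ratio x_1:x_2 = 2:5.
Budget: p_1·x_1 + p_2·(5/2)·x_1 = M, so (2·p_1 + 5·p_2)·x_1 = 2·M.
Demand: x_1*(p_1,p_2,M) = 2·M/(2·p_1 + 5·p_2), x_2* = 5·M/(2·p_1 + 5·p_2).
Set x_1* = 2.112 in the demand function and solve for p_1: p_1 = 2.

p_1 = 2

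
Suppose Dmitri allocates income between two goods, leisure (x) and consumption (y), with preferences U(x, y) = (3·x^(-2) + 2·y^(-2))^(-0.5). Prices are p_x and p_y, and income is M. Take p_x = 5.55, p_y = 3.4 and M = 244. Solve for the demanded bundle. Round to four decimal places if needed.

MU_x ∝ 3·x^(-3), MU_y ∝ 2·y^(-3), so MRS = (3/2)·(y/x)^(3) = p_x/p_y.
Hence y/x = ((2/3)·p_x/p_y)^(1/(3)), i.e. raised to the 1/3 power.
With the ratio pinned down, the budget gives x* = M/(p_x + p_y·(y/x)) and y* = (y/x)·x*.
Numerically y/x = 1.028587, so x* = 244/(5.55 + 3.4·1.028587) = 26.9697 and y* = 1.028587·26.9697 = 27.7407.

x* = 26.9697, y* = 27.7407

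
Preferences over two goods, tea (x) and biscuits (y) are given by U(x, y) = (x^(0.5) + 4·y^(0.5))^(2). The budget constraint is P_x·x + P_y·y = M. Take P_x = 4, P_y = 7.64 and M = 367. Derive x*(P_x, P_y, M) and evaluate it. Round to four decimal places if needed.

MU_x ∝ x^(-0.5), MU_y ∝ 4·y^(-0.5), so MRS = (1/4)·(y/x)^(0.5) = P_x/P_y.
Hence y/x = (4·P_x/P_y)^(1/(0.5)), i.e. raised to the 2 power.
With the ratio pinned down, the budget gives x* = M/(P_x + P_y·(y/x)) and y* = (y/x)·x*.
Numerically y/x = 4.385845, so x* = 367/(4 + 7.64·4.385845) = 9.7846.

x* = 9.7846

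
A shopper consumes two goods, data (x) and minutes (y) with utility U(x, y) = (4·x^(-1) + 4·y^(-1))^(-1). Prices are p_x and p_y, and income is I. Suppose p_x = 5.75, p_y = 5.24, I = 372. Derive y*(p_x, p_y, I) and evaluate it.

y* = 34.6721

MRS = MU_x/MU_y = (y/x)^(2). Set equal to p_x/p_y.
Hence y/x = (p_x/p_y)^(1/(2)), i.e. raised to the 0.5 power.
With the ratio pinned down, the budget gives x* = I/(p_x + p_y·(y/x)) and y* = (y/x)·x*.
Numerically y/x = 1.047534, so x* = 372/(5.75 + 5.24·1.047534) = 33.0988 and y* = 1.047534·33.0988 = 34.6721.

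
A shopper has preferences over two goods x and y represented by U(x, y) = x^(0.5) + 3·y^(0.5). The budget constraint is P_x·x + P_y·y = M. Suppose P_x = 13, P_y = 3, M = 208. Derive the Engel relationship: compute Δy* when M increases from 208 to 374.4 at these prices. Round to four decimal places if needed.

With the ratio pinned down, the budget gives x* = M/(P_x + P_y·(y/x)) and y* = (y/x)·x*.
Numerically y/x = 169, so x* = 208/(13 + 3·169) = 0.4 and y* = 169·0.4 = 67.6.
At M' = 374.4: y* = 121.68. Change: 121.68 − 67.6 = 54.08.

Δy* = 54.08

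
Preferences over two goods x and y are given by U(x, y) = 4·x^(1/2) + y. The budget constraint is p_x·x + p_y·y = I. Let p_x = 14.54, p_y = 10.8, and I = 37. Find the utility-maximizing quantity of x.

x* = 2.2069

Set MRS = p_x/p_y: 2·x^(−1/2) = p_x/p_y.
Thus x* = (2·p_y/p_x)² — independent of I — with the rest of income spent on y.
Plugging in: x* = (2·10.8/14.54)² = 2.2069.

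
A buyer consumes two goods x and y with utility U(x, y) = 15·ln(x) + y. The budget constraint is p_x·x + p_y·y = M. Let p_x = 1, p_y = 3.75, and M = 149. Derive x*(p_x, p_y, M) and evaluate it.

MU_x = 15/x, MU_y = 1. Tangency: 15/x = p_x/p_y.
So x*(p_x,p_y) = 15·p_y/p_x, independent of income; and y* = (M − 15·p_y)/p_y.
At the given prices: x* = 15·3.75/1 = 56.25.

x* = 56.25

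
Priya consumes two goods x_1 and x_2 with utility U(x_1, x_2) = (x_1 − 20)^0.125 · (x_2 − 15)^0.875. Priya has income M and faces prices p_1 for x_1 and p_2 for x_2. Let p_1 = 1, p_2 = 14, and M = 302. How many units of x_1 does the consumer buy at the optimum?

This is Cobb-Douglas in (x_1−20, x_2−15): tangency gives 0.125·p_2·(x_2−15) = 0.875·p_1·(x_1−20).
After buying the subsistence bundle (20, 15), a share 0.125 of the remaining income goes to x_1: x_1* = 20 + 0.125·(M − 20p_1 − 15p_2)/p_1.
Discretionary income = 302 − 20·1 − 15·14 = 72; x_1* = 20 + 0.125·72/1 = 29.

x_1* = 29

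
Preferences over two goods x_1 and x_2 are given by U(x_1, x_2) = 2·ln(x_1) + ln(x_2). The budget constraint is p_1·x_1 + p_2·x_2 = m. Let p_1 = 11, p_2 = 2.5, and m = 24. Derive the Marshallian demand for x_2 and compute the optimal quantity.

x_2* = 3.2

The MRS is 2·x_2/x_1. Set MRS = p_1/p_2.
So 2·p_2·x_2 = p_1·x_1; combined with the budget, a share 2/3 of income goes to x_1.
Demand: x_1*(p_1,p_2,m) = 2/3·m/p_1 and x_2* = 1/3·m/p_2.
At p_1=11, p_2=2.5, m=24: x_2* = 1/3·24/2.5 = 3.2.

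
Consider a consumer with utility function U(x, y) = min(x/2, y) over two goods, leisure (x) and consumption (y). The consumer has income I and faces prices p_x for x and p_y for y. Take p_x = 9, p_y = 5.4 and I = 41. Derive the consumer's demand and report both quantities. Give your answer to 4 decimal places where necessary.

x* = 3.5043, y* = 1.7521

Demand: x*(p_x,p_y,I) = 2·I/(2·p_x + p_y), y* = I/(2·p_x + p_y).
Here 2·9 + 5.4 = 23.4, giving x* = 3.5043 and y* = 1.7521.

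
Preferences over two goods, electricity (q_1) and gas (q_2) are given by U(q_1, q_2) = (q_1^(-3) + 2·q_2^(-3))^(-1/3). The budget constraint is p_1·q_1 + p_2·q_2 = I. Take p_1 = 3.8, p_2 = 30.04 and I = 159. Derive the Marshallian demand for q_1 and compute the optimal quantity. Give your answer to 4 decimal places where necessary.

MRS = MU_q_1/MU_q_2 = (1/2)·(q_2/q_1)^(4). Set equal to p_1/p_2.
Hence q_2/q_1 = (2·p_1/p_2)^(1/(4)), i.e. raised to the 0.25 power.
Substitute q_2 = (q_2/q_1)·q_1 into the budget: q_1* = I/(p_1 + p_2·(q_2/q_1)).
Numerically q_2/q_1 = 0.709216, so q_1* = 159/(3.8 + 30.04·0.709216) = 6.3334.

q_1* = 6.3334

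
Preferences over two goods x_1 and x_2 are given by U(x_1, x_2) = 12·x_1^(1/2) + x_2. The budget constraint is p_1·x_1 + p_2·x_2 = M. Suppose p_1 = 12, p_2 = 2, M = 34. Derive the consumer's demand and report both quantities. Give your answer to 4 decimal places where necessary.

Plugging in: x_1* = (6·2/12)² = 1, x_2* = 11.

x_1* = 1, x_2* = 11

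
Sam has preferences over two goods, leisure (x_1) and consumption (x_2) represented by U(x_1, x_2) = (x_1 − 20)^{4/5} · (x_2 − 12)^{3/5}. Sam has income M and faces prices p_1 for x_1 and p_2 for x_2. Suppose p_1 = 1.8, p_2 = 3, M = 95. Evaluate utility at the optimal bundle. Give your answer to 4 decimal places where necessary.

MRS = (4/3)·(x_2−12)/(x_1−20). Tangency with p_1/p_2 gives x_2−12 = (3/4)·(p_1/p_2)·(x_1−20).
Substituting into the budget: x_1* = 20 + 4/7·(M − 20·p_1 − 12·p_2)/p_1, and x_2* = 12 + 3/7·(…)/p_2.
Discretionary income = 95 − 20·1.8 − 12·3 = 23; x_1* = 20 + 4/7·23/1.8 = 27.3016; x_2* = 12 + 3/7·23/3 = 15.2857.
Utility at the optimum: U(27.3016, 15.2857) = 10.0164.

V = 10.0164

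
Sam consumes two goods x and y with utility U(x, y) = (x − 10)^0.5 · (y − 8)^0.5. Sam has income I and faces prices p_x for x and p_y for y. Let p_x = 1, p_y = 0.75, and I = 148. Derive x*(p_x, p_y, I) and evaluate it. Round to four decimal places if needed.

Substituting into the budget: x* = 10 + 0.5·(I − 10·p_x − 8·p_y)/p_x, and y* = 8 + 0.5·(…)/p_y.
Discretionary income = 148 − 10·1 − 8·0.75 = 132; x* = 10 + 0.5·132/1 = 76.

x* = 76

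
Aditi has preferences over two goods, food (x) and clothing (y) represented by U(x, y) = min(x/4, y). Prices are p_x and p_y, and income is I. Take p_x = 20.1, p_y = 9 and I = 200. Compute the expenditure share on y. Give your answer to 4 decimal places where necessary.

With perfect complements, no substitution: consume in ratio x:y = 4:1.
Budget: p_x·x + p_y·(1/4)·x = I, so (4·p_x + p_y)·x = 4·I.
Demand: x*(p_x,p_y,I) = 4·I/(4·p_x + p_y), y* = I/(4·p_x + p_y).
Here 4·20.1 + 9 = 89.4, giving x* = 8.9485 and y* = 2.2371.
Expenditure on y: 9·2.2371 = 20.1342; share = 0.1007.

share on y = 0.1007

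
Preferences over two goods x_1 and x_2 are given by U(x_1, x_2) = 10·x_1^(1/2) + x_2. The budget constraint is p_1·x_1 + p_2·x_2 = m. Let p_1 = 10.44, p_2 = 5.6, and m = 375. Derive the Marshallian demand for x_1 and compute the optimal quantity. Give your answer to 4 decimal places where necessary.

x_1* = 7.1931

Thus x_1* = (5·p_2/p_1)² — independent of m — with the rest of income spent on x_2.
Plugging in: x_1* = (5·5.6/10.44)² = 7.1931.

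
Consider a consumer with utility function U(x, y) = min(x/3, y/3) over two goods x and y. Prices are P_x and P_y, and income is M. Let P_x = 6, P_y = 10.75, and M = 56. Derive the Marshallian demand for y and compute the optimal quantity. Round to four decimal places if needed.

Leontief preferences: the optimum is at the kink where x/3 = y/3, i.e. y = x.
Budget: P_x·x + P_y·x = M, so (3·P_x + 3·P_y)·x = 3·M.
Demand: x*(P_x,P_y,M) = 3·M/(3·P_x + 3·P_y), y* = 3·M/(3·P_x + 3·P_y).
Here 3·6 + 3·10.75 = 50.25, giving y* = 3.3433.

y* = 3.3433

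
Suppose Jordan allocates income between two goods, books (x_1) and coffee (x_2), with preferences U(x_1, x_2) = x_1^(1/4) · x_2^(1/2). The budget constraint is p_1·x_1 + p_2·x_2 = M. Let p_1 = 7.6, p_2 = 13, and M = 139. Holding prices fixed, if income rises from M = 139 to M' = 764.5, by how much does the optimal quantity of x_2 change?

Δx_2* = 32.0769

MU_x_1/MU_x_2 = (0.25·x_2)/(0.5·x_1); tangency sets this equal to p_1/p_2.
So 0.25·p_2·x_2 = 0.5·p_1·x_1; combined with the budget, a share 1/3 of income goes to x_1.
Demand: x_1*(p_1,p_2,M) = 1/3·M/p_1 and x_2* = 2/3·M/p_2.
At p_1=7.6, p_2=13, M=139: x_2* = 2/3·139/13 = 7.1282.
At M' = 764.5: x_2* = 39.2051. Change: 39.2051 − 7.1282 = 32.0769.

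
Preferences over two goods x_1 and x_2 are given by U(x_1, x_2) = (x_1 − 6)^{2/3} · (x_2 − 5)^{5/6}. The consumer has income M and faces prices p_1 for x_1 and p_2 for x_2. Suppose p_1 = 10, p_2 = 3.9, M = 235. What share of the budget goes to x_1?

share on x_1 = 0.5494

Let x_1' = x_1−6, x_2' = x_2−5. MRS = (4/5)·x_2'/x_1' = p_1/p_2.
Substituting into the budget: x_1* = 6 + 4/9·(M − 6·p_1 − 5·p_2)/p_1, and x_2* = 5 + 5/9·(…)/p_2.
Discretionary income = 235 − 6·10 − 5·3.9 = 155.5; x_1* = 6 + 4/9·155.5/10 = 12.9111; x_2* = 5 + 5/9·155.5/3.9 = 27.151.
Expenditure on x_1: 10·12.9111 = 129.1111; share = 0.5494.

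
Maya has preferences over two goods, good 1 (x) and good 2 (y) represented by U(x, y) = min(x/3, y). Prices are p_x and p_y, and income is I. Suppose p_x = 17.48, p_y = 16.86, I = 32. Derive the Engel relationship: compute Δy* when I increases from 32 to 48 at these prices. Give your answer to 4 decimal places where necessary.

With perfect complements, no substitution: consume in ratio x:y = 3:1.
Budget: p_x·x + p_y·(1/3)·x = I, so (3·p_x + p_y)·x = 3·I.
Demand: x*(p_x,p_y,I) = 3·I/(3·p_x + p_y), y* = I/(3·p_x + p_y).
Here 3·17.48 + 16.86 = 69.3, giving y* = 0.4618.
At I' = 48: y* = 0.6926. Change: 0.6926 − 0.4618 = 0.2309.

Δy* = 0.2309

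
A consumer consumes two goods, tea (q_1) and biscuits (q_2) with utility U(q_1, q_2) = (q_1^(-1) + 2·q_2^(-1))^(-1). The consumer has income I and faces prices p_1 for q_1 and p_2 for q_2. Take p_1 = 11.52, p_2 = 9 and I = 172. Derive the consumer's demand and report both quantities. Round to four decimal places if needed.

MU_q_1 ∝ q_1^(-2), MU_q_2 ∝ 2·q_2^(-2), so MRS = (1/2)·(q_2/q_1)^(2) = p_1/p_2.
Solve for the ratio: q_2/q_1 = [2·p_1/p_2]^(0.5).
Substitute q_2 = (q_2/q_1)·q_1 into the budget: q_1* = I/(p_1 + p_2·(q_2/q_1)).
Numerically q_2/q_1 = 1.6, so q_1* = 172/(11.52 + 9·1.6) = 6.6358 and q_2* = 1.6·6.6358 = 10.6173.

q_1* = 6.6358, q_2* = 10.6173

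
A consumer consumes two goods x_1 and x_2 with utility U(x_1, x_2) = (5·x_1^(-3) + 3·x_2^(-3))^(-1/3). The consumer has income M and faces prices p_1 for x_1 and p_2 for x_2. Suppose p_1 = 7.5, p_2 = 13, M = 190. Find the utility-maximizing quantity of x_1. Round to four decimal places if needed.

From the CES first-order condition, (5/3)·(x_2/x_1)^(4) = p_1/p_2.
Hence x_2/x_1 = ((3/5)·p_1/p_2)^(1/(4)), i.e. raised to the 0.25 power.
Substitute x_2 = (x_2/x_1)·x_1 into the budget: x_1* = M/(p_1 + p_2·(x_2/x_1)).
Numerically x_2/x_1 = 0.767039, so x_1* = 190/(7.5 + 13·0.767039) = 10.8749.

x_1* = 10.8749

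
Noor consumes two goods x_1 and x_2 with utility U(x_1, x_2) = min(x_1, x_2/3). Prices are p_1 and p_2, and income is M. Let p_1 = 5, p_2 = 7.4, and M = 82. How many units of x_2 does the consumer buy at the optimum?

x_2* = 9.0441

With perfect complements, no substitution: consume in ratio x_1:x_2 = 1:3.
Budget: p_1·x_1 + p_2·3·x_1 = M, so (p_1 + 3·p_2)·x_1 = M.
Demand: x_1*(p_1,p_2,M) = M/(p_1 + 3·p_2), x_2* = 3·M/(p_1 + 3·p_2).
Here 5 + 3·7.4 = 27.2, giving x_2* = 9.0441.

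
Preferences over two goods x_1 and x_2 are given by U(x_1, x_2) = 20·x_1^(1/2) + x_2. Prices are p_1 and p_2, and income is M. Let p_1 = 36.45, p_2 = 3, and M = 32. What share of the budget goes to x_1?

share on x_1 = 0.7716

MU_x_1 = 10/√x_1, MU_x_2 = 1. Tangency: 10/√x_1 = p_1/p_2.
Solve: √x_1 = 10·p_2/p_1, so x_1*(p_1,p_2) = (10·p_2/p_1)², and x_2* = (M − p_1·x_1*)/p_2.
Plugging in: x_1* = (10·3/36.45)² = 0.6774, x_2* = 2.4362.
Expenditure on x_1: 36.45·0.6774 = 24.6914; share = 0.7716.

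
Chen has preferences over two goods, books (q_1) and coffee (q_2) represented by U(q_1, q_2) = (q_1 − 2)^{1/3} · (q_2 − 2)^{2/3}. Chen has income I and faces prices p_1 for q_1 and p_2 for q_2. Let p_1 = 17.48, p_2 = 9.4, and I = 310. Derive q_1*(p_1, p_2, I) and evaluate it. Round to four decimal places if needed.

MRS = (1/2)·(q_2−2)/(q_1−2). Tangency with p_1/p_2 gives q_2−2 = 2·(p_1/p_2)·(q_1−2).
After buying the subsistence bundle (2, 2), a share 1/3 of the remaining income goes to q_1: q_1* = 2 + 1/3·(I − 2p_1 − 2p_2)/p_1.
Discretionary income = 310 − 2·17.48 − 2·9.4 = 256.24; q_1* = 2 + 1/3·256.24/17.48 = 6.8863.

q_1* = 6.8863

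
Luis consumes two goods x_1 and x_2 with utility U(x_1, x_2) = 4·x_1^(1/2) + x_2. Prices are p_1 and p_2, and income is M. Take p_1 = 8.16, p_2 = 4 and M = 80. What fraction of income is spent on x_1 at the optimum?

Set MRS = p_1/p_2: 2·x_1^(−1/2) = p_1/p_2.
Solve: √x_1 = 2·p_2/p_1, so x_1*(p_1,p_2) = (2·p_2/p_1)², and x_2* = (M − p_1·x_1*)/p_2.
Plugging in: x_1* = (2·4/8.16)² = 0.9612, x_2* = 18.0392.
Expenditure on x_1: 8.16·0.9612 = 7.8431; share = 0.098.

share on x_1 = 0.098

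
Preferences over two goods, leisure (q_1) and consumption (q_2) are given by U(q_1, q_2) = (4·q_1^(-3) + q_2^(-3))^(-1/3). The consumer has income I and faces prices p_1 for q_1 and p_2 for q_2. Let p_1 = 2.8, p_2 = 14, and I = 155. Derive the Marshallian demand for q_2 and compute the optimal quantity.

q_2* = 7.7806

MRS = MU_q_1/MU_q_2 = 4·(q_2/q_1)^(4). Set equal to p_1/p_2.
Solve for the ratio: q_2/q_1 = [(1/4)·p_1/p_2]^(0.25).
Substitute q_2 = (q_2/q_1)·q_1 into the budget: q_1* = I/(p_1 + p_2·(q_2/q_1)).
Numerically q_2/q_1 = 0.472871, so q_1* = 155/(2.8 + 14·0.472871) = 16.454 and q_2* = 0.472871·16.454 = 7.7806.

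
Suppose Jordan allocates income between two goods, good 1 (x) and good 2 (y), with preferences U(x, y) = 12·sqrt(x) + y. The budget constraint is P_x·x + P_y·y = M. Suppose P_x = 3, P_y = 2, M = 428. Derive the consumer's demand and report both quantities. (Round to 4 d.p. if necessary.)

Utility is quasi-linear in y; the FOC for x is 6/√x = P_x/P_y.
Thus x* = (6·P_y/P_x)² — independent of M — with the rest of income spent on y.
Plugging in: x* = (6·2/3)² = 16, y* = 190.

x* = 16, y* = 190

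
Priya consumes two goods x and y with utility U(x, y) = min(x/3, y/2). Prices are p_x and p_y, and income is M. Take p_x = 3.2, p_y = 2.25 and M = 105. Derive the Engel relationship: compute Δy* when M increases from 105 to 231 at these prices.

Δy* = 17.8723

With perfect complements, no substitution: consume in ratio x:y = 3:2.
Budget: p_x·x + p_y·(2/3)·x = M, so (3·p_x + 2·p_y)·x = 3·M.
Demand: x*(p_x,p_y,M) = 3·M/(3·p_x + 2·p_y), y* = 2·M/(3·p_x + 2·p_y).
Here 3·3.2 + 2·2.25 = 14.1, giving y* = 14.8936.
At M' = 231: y* = 32.766. Change: 32.766 − 14.8936 = 17.8723.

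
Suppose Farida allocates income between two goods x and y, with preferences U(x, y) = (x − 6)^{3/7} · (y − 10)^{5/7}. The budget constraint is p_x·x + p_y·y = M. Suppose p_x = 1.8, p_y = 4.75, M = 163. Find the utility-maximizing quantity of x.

Let x' = x−6, y' = y−10. MRS = (3/5)·y'/x' = p_x/p_y.
Substituting into the budget: x* = 6 + 0.375·(M − 6·p_x − 10·p_y)/p_x, and y* = 10 + 0.625·(…)/p_y.
Discretionary income = 163 − 6·1.8 − 10·4.75 = 104.7; x* = 6 + 0.375·104.7/1.8 = 27.8125.

x* = 27.8125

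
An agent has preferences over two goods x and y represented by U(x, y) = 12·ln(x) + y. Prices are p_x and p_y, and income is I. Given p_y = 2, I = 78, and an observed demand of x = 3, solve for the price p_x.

p_x = 8

Set MRS = p_x/p_y: (12/x)/1 = p_x/p_y.
So x*(p_x,p_y) = 12·p_y/p_x, independent of income; and y* = (I − 12·p_y)/p_y.
Set x* = 3 in the demand function and solve for p_x: p_x = 8.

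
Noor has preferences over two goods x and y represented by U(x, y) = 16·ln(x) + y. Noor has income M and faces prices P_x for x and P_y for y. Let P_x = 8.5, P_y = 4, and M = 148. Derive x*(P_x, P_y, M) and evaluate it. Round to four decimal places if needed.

x* = 7.5294

Set MRS = P_x/P_y: (16/x)/1 = P_x/P_y.
So x*(P_x,P_y) = 16·P_y/P_x, independent of income; and y* = (M − 16·P_y)/P_y.
At the given prices: x* = 16·4/8.5 = 7.5294.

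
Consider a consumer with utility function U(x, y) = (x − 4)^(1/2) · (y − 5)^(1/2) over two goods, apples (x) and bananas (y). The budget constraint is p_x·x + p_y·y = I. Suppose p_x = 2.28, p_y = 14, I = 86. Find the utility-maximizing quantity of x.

x* = 5.5088

MRS = (y−5)/(x−4). Tangency with p_x/p_y gives y−5 = (p_x/p_y)·(x−4).
Substituting into the budget: x* = 4 + 0.5·(I − 4·p_x − 5·p_y)/p_x, and y* = 5 + 0.5·(…)/p_y.
Discretionary income = 86 − 4·2.28 − 5·14 = 6.88; x* = 4 + 0.5·6.88/2.28 = 5.5088.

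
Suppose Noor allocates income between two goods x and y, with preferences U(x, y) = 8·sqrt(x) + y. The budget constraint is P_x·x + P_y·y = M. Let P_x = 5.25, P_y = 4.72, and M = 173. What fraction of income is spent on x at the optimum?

Set MRS = P_x/P_y: 4·x^(−1/2) = P_x/P_y.
Solve: √x = 4·P_y/P_x, so x*(P_x,P_y) = (4·P_y/P_x)², and y* = (M − P_x·x*)/P_y.
Plugging in: x* = (4·4.72/5.25)² = 12.9326, y* = 22.2678.
Expenditure on x: 5.25·12.9326 = 67.8961; share = 0.3925.

share on x = 0.3925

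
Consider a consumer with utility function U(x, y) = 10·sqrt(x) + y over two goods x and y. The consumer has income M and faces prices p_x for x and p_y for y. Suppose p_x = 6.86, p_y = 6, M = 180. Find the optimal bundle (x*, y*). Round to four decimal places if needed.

MU_x = 5/√x, MU_y = 1. Tangency: 5/√x = p_x/p_y.
Solve: √x = 5·p_y/p_x, so x*(p_x,p_y) = (5·p_y/p_x)², and y* = (M − p_x·x*)/p_y.
Plugging in: x* = (5·6/6.86)² = 19.1247, y* = 8.1341.

x* = 19.1247, y* = 8.1341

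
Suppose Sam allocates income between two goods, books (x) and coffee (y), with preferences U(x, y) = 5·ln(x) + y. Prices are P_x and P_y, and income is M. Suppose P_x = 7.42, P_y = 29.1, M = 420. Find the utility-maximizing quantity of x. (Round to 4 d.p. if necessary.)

x* = 19.6092

MU_x = 5/x, MU_y = 1. Tangency: 5/x = P_x/P_y.
So x*(P_x,P_y) = 5·P_y/P_x, independent of income; and y* = (M − 5·P_y)/P_y.
At the given prices: x* = 5·29.1/7.42 = 19.6092.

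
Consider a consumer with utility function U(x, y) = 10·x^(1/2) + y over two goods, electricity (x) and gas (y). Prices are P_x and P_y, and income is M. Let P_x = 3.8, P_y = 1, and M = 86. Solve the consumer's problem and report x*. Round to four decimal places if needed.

x* = 1.7313

Utility is quasi-linear in y; the FOC for x is 5/√x = P_x/P_y.
Thus x* = (5·P_y/P_x)² — independent of M — with the rest of income spent on y.
Plugging in: x* = (5·1/3.8)² = 1.7313.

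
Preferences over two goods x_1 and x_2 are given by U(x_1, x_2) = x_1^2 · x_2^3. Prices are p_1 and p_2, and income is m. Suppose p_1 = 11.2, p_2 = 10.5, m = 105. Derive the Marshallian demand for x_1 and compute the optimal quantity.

x_1* = 3.75

The MRS is (2/3)·x_2/x_1. Set MRS = p_1/p_2.
So 2·p_2·x_2 = 3·p_1·x_1; combined with the budget, a share 0.4 of income goes to x_1.
Demand: x_1*(p_1,p_2,m) = 0.4·m/p_1 and x_2* = 0.6·m/p_2.
At p_1=11.2, p_2=10.5, m=105: x_1* = 0.4·105/11.2 = 3.75.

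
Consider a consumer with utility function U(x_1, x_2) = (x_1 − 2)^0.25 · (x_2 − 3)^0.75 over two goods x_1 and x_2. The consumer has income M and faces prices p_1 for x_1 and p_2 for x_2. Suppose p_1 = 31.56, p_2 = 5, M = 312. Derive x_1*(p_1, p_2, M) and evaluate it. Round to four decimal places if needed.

x_1* = 3.8527

MRS = (1/3)·(x_2−3)/(x_1−2). Tangency with p_1/p_2 gives x_2−3 = 3·(p_1/p_2)·(x_1−2).
Substituting into the budget: x_1* = 2 + 0.25·(M − 2·p_1 − 3·p_2)/p_1, and x_2* = 3 + 0.75·(…)/p_2.
Discretionary income = 312 − 2·31.56 − 3·5 = 233.88; x_1* = 2 + 0.25·233.88/31.56 = 3.8527.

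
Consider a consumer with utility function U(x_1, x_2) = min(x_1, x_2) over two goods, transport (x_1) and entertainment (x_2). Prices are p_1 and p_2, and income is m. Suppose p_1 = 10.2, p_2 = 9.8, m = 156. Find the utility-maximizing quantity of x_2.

x_2* = 7.8

With perfect complements, no substitution: consume in ratio x_1:x_2 = 1:1.
Budget: p_1·x_1 + p_2·x_1 = m, so (p_1 + p_2)·x_1 = m.
Demand: x_1*(p_1,p_2,m) = m/(p_1 + p_2), x_2* = m/(p_1 + p_2).
Here 10.2 + 9.8 = 20, giving x_2* = 7.8.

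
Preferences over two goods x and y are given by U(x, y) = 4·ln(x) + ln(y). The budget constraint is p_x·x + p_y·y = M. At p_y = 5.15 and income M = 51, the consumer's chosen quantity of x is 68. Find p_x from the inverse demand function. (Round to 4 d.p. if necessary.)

The MRS is 4·y/x. Set MRS = p_x/p_y.
Rearranging, p_y·y = (1/4)·p_x·x. Substituting into the budget gives p_x·x·(1 + (1/4)) = M.
Demand: x*(p_x,p_y,M) = 0.8·M/p_x and y* = 0.2·M/p_y.
Set x* = 68 in the demand function and solve for p_x: p_x = 0.6.

p_x = 0.6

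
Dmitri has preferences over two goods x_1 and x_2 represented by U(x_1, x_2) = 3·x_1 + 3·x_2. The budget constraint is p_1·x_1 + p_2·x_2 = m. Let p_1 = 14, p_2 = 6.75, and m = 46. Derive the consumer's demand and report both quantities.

Perfect substitutes: compare marginal utility per dollar. 3/p_1 vs 3/p_2 → 0.2143 vs 0.4444.
x_2 gives more utility per dollar, so spend all income on x_2: x_2* = m/p_2, x_1* = 0.
Numerically: x_1* = 0, x_2* = 6.8148.

x_1* = 0, x_2* = 6.8148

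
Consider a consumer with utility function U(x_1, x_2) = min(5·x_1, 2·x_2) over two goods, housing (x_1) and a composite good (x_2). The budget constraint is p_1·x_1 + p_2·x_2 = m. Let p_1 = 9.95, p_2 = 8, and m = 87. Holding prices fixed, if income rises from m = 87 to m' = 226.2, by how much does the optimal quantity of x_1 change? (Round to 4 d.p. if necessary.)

Δx_1* = 4.6477

Leontief preferences: the optimum is at the kink where x_1/2 = x_2/5, i.e. x_2 = (5/2)·x_1.
Budget: p_1·x_1 + p_2·(5/2)·x_1 = m, so (2·p_1 + 5·p_2)·x_1 = 2·m.
Demand: x_1*(p_1,p_2,m) = 2·m/(2·p_1 + 5·p_2), x_2* = 5·m/(2·p_1 + 5·p_2).
Here 2·9.95 + 5·8 = 59.9, giving x_1* = 2.9048.
At m' = 226.2: x_1* = 7.5526. Change: 7.5526 − 2.9048 = 4.6477.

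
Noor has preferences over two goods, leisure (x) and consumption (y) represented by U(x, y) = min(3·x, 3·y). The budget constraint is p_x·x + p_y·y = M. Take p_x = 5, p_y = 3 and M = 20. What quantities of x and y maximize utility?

Leontief preferences: the optimum is at the kink where x/3 = y/3, i.e. y = x.
Budget: p_x·x + p_y·x = M, so (3·p_x + 3·p_y)·x = 3·M.
Demand: x*(p_x,p_y,M) = 3·M/(3·p_x + 3·p_y), y* = 3·M/(3·p_x + 3·p_y).
Here 3·5 + 3·3 = 24, giving x* = 2.5 and y* = 2.5.

x* = 2.5, y* = 2.5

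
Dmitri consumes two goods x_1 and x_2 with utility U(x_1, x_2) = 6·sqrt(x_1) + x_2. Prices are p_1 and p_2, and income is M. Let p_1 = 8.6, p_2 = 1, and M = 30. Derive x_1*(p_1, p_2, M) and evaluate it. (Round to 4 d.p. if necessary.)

x_1* = 0.1217

Set MRS = p_1/p_2: 3·x_1^(−1/2) = p_1/p_2.
Solve: √x_1 = 3·p_2/p_1, so x_1*(p_1,p_2) = (3·p_2/p_1)², and x_2* = (M − p_1·x_1*)/p_2.
Plugging in: x_1* = (3·1/8.6)² = 0.1217.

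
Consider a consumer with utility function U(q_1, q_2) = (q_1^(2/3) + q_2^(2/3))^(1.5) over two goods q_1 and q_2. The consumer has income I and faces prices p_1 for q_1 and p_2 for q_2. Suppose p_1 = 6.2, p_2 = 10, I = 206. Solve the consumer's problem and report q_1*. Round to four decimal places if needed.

MRS = MU_q_1/MU_q_2 = (q_2/q_1)^(1/3). Set equal to p_1/p_2.
Solve for the ratio: q_2/q_1 = [p_1/p_2]^(3).
With the ratio pinned down, the budget gives q_1* = I/(p_1 + p_2·(q_2/q_1)) and q_2* = (q_2/q_1)·q_1*.
Numerically q_2/q_1 = 0.238328, so q_1* = 206/(6.2 + 10·0.238328) = 24.0001.

q_1* = 24.0001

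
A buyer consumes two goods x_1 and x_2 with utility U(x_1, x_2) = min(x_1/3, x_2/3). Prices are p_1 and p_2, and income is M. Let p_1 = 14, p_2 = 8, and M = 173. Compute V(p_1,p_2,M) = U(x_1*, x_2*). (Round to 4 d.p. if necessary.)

V = 2.6212

Demand: x_1*(p_1,p_2,M) = 3·M/(3·p_1 + 3·p_2), x_2* = 3·M/(3·p_1 + 3·p_2).
Here 3·14 + 3·8 = 66, giving x_1* = 7.8636 and x_2* = 7.8636.
Utility at the optimum: U(7.8636, 7.8636) = 2.6212.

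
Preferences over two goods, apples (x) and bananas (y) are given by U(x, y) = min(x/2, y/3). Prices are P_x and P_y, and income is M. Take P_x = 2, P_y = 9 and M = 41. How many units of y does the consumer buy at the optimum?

With perfect complements, no substitution: consume in ratio x:y = 2:3.
Budget: P_x·x + P_y·(3/2)·x = M, so (2·P_x + 3·P_y)·x = 2·M.
Demand: x*(P_x,P_y,M) = 2·M/(2·P_x + 3·P_y), y* = 3·M/(2·P_x + 3·P_y).
Here 2·2 + 3·9 = 31, giving y* = 3.9677.

y* = 3.9677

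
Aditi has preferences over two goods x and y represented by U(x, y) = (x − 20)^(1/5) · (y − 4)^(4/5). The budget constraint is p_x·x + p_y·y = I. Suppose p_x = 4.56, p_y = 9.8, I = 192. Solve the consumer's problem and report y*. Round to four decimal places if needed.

y* = 9.0286

Discretionary income = 192 − 20·4.56 − 4·9.8 = 61.6; y* = 4 + 0.8·61.6/9.8 = 9.0286.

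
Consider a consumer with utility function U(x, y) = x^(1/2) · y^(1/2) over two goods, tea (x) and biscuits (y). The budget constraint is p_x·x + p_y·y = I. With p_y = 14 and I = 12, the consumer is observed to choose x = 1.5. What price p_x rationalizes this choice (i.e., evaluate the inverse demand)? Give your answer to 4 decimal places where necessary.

MU_x/MU_y = (0.5·y)/(0.5·x); tangency sets this equal to p_x/p_y.
So 0.5·p_y·y = 0.5·p_x·x; combined with the budget, a share 0.5 of income goes to x.
Demand: x*(p_x,p_y,I) = 0.5·I/p_x and y* = 0.5·I/p_y.
Set x* = 1.5 in the demand function and solve for p_x: p_x = 4.

p_x = 4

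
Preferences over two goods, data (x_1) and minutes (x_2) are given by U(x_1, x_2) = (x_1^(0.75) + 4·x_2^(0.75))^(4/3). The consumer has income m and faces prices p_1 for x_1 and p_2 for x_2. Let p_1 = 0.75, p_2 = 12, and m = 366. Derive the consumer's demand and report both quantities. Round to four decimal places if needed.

From the CES first-order condition, (1/4)·(x_2/x_1)^(0.25) = p_1/p_2.
Hence x_2/x_1 = (4·p_1/p_2)^(1/(0.25)), i.e. raised to the 4 power.
Substitute x_2 = (x_2/x_1)·x_1 into the budget: x_1* = m/(p_1 + p_2·(x_2/x_1)).
Numerically x_2/x_1 = 0.003906, so x_1* = 366/(0.75 + 12·0.003906) = 459.2941 and x_2* = 0.003906·459.2941 = 1.7941.

x_1* = 459.2941, x_2* = 1.7941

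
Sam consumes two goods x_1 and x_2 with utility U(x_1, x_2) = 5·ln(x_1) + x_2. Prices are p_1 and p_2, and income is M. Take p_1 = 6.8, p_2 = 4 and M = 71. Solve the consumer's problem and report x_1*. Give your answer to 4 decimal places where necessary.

x_1* = 2.9412

Set MRS = p_1/p_2: (5/x_1)/1 = p_1/p_2.
So x_1*(p_1,p_2) = 5·p_2/p_1, independent of income; and x_2* = (M − 5·p_2)/p_2.
At the given prices: x_1* = 5·4/6.8 = 2.9412.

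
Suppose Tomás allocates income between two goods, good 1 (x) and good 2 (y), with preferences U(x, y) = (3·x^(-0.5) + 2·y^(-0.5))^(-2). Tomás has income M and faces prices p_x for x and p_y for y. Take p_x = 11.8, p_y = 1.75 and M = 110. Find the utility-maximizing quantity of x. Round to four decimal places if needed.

MU_x ∝ 3·x^(-1.5), MU_y ∝ 2·y^(-1.5), so MRS = (3/2)·(y/x)^(1.5) = p_x/p_y.
Solve for the ratio: y/x = [(2/3)·p_x/p_y]^(2/3).
With the ratio pinned down, the budget gives x* = M/(p_x + p_y·(y/x)) and y* = (y/x)·x*.
Numerically y/x = 2.723758, so x* = 110/(11.8 + 1.75·2.723758) = 6.6399.

x* = 6.6399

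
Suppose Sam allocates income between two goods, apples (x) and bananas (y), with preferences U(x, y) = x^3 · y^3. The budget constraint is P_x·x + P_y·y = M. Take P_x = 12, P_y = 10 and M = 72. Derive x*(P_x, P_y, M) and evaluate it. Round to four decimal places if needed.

The MRS is y/x. Set MRS = P_x/P_y.
Rearranging, P_y·y = P_x·x. Substituting into the budget gives P_x·x·(1 + 1) = M.
Demand: x*(P_x,P_y,M) = 0.5·M/P_x and y* = 0.5·M/P_y.
At P_x=12, P_y=10, M=72: x* = 0.5·72/12 = 3.

x* = 3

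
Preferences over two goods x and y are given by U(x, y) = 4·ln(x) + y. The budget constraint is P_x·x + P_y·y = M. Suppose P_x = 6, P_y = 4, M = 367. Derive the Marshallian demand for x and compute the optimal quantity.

x* = 2.6667

MU_x = 4/x, MU_y = 1. Tangency: 4/x = P_x/P_y.
So x*(P_x,P_y) = 4·P_y/P_x, independent of income; and y* = (M − 4·P_y)/P_y.
At the given prices: x* = 4·4/6 = 2.6667.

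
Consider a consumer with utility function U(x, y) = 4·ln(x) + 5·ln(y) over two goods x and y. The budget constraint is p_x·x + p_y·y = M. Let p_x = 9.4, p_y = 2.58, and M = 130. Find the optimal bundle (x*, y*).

MU_x/MU_y = (4·y)/(5·x); tangency sets this equal to p_x/p_y.
Rearranging, p_y·y = (5/4)·p_x·x. Substituting into the budget gives p_x·x·(1 + (5/4)) = M.
Demand: x*(p_x,p_y,M) = 4/9·M/p_x and y* = 5/9·M/p_y.
At p_x=9.4, p_y=2.58, M=130: x* = 4/9·130/9.4 = 6.1466, y* = 27.9931.

x* = 6.1466, y* = 27.9931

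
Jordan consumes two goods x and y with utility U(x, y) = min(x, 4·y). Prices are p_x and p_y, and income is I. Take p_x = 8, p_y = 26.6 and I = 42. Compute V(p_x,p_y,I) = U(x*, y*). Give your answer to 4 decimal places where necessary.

V = 2.8669

Demand: x*(p_x,p_y,I) = 4·I/(4·p_x + p_y), y* = I/(4·p_x + p_y).
Here 4·8 + 26.6 = 58.6, giving x* = 2.8669 and y* = 0.7167.
Utility at the optimum: U(2.8669, 0.7167) = 2.8669.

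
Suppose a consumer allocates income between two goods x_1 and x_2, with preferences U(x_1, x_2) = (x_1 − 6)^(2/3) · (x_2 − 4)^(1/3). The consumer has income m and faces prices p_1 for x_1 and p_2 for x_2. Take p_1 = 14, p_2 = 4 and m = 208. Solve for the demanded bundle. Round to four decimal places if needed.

x_1* = 11.1429, x_2* = 13

This is Cobb-Douglas in (x_1−6, x_2−4): tangency gives 2/3·p_2·(x_2−4) = 1/3·p_1·(x_1−6).
Substituting into the budget: x_1* = 6 + 2/3·(m − 6·p_1 − 4·p_2)/p_1, and x_2* = 4 + 1/3·(…)/p_2.
Discretionary income = 208 − 6·14 − 4·4 = 108; x_1* = 6 + 2/3·108/14 = 11.1429; x_2* = 4 + 1/3·108/4 = 13.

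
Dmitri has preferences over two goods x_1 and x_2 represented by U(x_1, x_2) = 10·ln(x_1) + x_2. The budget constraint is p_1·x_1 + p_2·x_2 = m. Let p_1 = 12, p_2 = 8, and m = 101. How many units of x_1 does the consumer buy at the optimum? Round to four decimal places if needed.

MU_x_1 = 10/x_1, MU_x_2 = 1. Tangency: 10/x_1 = p_1/p_2.
So x_1*(p_1,p_2) = 10·p_2/p_1, independent of income; and x_2* = (m − 10·p_2)/p_2.
At the given prices: x_1* = 10·8/12 = 6.6667.

x_1* = 6.6667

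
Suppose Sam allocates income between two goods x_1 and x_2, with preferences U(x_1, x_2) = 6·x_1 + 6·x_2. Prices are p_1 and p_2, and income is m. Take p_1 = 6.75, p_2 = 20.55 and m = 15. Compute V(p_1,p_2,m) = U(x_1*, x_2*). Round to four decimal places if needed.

V = 13.3333

Numerically: x_1* = 2.2222, x_2* = 0.
Utility at the optimum: U(2.2222, 0) = 13.3333.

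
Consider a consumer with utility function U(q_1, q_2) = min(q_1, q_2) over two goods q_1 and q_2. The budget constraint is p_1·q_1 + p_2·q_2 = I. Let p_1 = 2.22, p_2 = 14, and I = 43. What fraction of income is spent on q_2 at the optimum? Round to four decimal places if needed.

Leontief preferences: the optimum is at the kink where q_1/1 = q_2/1, i.e. q_2 = q_1.
Budget: p_1·q_1 + p_2·q_1 = I, so (p_1 + p_2)·q_1 = I.
Demand: q_1*(p_1,p_2,I) = I/(p_1 + p_2), q_2* = I/(p_1 + p_2).
Here 2.22 + 14 = 16.22, giving q_1* = 2.651 and q_2* = 2.651.
Expenditure on q_2: 14·2.651 = 37.1147; share = 0.8631.

share on q_2 = 0.8631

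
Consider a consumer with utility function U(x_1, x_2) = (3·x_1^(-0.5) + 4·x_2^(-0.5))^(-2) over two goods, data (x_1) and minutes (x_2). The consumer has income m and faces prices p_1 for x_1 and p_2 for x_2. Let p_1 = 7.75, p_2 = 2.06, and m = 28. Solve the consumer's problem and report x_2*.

From the CES first-order condition, (3/4)·(x_2/x_1)^(1.5) = p_1/p_2.
Hence x_2/x_1 = ((4/3)·p_1/p_2)^(1/(1.5)), i.e. raised to the 2/3 power.
With the ratio pinned down, the budget gives x_1* = m/(p_1 + p_2·(x_2/x_1)) and x_2* = (x_2/x_1)·x_1*.
Numerically x_2/x_1 = 2.930323, so x_1* = 28/(7.75 + 2.06·2.930323) = 2.031 and x_2* = 2.930323·2.031 = 5.9514.

x_2* = 5.9514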